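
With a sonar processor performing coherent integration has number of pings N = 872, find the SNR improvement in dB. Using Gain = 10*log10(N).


Gain = 10*log10(872) = 29.41

29.41 dB


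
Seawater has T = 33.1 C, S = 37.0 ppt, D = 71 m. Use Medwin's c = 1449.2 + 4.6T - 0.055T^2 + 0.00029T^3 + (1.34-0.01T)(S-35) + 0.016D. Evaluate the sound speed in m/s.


c = 1449.2 + 4.6*33.1 - 0.055*33.1^2 + 0.00029*33.1^3 + (1.34 - 0.01*33.1)*(37.0 - 35) + 0.016*71 = 1554.87

1554.87 m/s


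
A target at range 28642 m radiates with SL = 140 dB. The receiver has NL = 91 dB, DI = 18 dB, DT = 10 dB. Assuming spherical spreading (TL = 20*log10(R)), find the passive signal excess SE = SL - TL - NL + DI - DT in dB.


-32.14 dB


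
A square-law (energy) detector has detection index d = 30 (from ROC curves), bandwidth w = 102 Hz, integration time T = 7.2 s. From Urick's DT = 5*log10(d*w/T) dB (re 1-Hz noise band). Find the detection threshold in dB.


13.14 dB


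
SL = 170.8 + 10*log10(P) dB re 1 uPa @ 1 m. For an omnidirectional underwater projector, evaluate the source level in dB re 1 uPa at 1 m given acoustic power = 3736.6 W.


206.52 dB


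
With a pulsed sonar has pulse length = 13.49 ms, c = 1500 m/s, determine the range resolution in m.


dR = c*tau/2 = 1500 * 13.49e-3 / 2 = 10.1175

10.1175 m


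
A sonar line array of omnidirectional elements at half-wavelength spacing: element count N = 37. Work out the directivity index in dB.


DI = 10*log10(37) = 15.68

15.68 dB


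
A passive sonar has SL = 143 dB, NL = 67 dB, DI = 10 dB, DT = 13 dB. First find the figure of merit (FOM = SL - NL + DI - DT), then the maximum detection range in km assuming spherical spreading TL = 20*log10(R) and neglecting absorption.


Step 1: FOM = SL - NL + DI - DT = 143 - 67 + 10 - 13 = 73 dB
Step 2: at max range FOM = TL = 20*log10(R), so R = 10^(73/20) = 4466.84 m = 4.47 km

4.47 km


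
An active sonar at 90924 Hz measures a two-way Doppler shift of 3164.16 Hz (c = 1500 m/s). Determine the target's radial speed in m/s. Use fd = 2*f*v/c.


26.1 m/s


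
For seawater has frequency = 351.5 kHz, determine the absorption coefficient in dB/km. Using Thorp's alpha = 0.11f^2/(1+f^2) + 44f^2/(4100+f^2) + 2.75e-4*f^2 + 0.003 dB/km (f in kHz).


f^2 = 123552.25
alpha = 0.11*123552.25/(1+123552.25) + 44*123552.25/(4100+123552.25) + 2.75e-4*123552.25 + 0.003 = 76.677

76.677 dB/km


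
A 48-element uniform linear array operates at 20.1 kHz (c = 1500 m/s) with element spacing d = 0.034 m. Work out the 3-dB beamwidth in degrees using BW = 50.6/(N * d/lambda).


2.31 deg


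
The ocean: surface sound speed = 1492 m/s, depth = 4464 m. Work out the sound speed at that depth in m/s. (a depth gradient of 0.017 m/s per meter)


1567.888 m/s


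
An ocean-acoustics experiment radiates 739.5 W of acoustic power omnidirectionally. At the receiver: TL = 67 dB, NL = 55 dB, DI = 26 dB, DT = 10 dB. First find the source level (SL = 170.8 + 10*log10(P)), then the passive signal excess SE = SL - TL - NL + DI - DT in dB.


Step 1: SL = 170.8 + 10*log10(739.5) = 199.49 dB
Step 2: SE = SL - TL - NL + DI - DT = 199.49 - 67 - 55 + 26 - 10 = 93.49

93.49 dB


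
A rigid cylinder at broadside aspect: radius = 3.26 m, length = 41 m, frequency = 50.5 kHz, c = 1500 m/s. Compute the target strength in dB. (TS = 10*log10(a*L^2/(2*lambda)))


lambda = 1500/50500 = 0.0297 m
TS = 10*log10(3.26*41^2/(2*0.0297)) = 49.65

49.65 dB


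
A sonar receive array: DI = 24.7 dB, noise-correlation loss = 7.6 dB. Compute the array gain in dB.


17.1 dB


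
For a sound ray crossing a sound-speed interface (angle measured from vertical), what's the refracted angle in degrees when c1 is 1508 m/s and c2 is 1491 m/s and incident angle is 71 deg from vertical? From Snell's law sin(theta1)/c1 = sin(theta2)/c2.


69.21 deg


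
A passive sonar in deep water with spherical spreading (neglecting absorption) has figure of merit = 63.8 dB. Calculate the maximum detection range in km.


At max range FOM = TL, so 20*log10(R) = 63.8
R = 10^(63.8/20) = 1548.82 m = 1.55 km

1.55 km


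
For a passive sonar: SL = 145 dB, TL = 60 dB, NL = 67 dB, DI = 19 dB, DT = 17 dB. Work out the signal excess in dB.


SE = SL - TL - NL + DI - DT = 145 - 60 - 67 + 19 - 17 = 20

20 dB


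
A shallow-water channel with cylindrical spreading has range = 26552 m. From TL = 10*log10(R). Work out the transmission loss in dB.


44.24 dB


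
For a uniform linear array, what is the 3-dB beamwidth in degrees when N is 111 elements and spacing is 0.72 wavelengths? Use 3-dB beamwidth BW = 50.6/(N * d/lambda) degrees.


BW = 50.6 / (111 * 0.72) = 50.6 / 79.92 = 0.63

0.63 deg


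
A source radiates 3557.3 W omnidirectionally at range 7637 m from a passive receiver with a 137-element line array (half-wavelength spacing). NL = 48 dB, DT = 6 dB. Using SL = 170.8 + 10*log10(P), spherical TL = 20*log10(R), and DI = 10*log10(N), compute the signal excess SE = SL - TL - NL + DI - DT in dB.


96.02 dB


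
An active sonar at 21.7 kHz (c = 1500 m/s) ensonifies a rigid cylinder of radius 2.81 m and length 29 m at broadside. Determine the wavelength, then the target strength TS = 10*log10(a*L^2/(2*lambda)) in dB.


Step 1: lambda = c/f = 1500/21700 = 0.06912 m
Step 2: TS = 10*log10(a*L^2/(2*lambda)) = 10*log10(2.81*29^2/(2*0.06912)) = 42.33

42.33 dB


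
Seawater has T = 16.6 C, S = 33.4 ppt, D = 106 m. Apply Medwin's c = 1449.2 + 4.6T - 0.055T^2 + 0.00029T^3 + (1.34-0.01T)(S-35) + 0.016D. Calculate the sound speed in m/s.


c = 1449.2 + 4.6*16.6 - 0.055*16.6^2 + 0.00029*16.6^3 + (1.34 - 0.01*16.6)*(33.4 - 35) + 0.016*106 = 1511.55

1511.55 m/s


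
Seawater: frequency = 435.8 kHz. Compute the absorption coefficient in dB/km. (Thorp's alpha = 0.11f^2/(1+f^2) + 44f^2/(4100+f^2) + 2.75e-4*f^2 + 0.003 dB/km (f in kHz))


f^2 = 189921.64
alpha = 0.11*189921.64/(1+189921.64) + 44*189921.64/(4100+189921.64) + 2.75e-4*189921.64 + 0.003 = 95.412

95.412 dB/km


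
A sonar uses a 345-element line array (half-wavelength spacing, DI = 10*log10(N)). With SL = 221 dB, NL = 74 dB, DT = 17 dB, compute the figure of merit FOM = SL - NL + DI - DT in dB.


155.38 dB


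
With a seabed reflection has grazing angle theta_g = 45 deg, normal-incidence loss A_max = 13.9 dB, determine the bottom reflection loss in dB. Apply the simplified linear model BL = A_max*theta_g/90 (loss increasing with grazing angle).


BL = A_max * theta_g / 90 = 13.9 * 45 / 90 = 6.95

6.95 dB


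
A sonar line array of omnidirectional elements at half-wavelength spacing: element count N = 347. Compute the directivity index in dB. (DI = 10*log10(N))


DI = 10*log10(347) = 25.4

25.4 dB


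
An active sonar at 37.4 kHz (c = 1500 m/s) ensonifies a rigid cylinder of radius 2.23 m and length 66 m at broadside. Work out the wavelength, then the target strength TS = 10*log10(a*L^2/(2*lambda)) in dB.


Step 1: lambda = c/f = 1500/37400 = 0.04011 m
Step 2: TS = 10*log10(a*L^2/(2*lambda)) = 10*log10(2.23*66^2/(2*0.04011)) = 50.83

50.83 dB


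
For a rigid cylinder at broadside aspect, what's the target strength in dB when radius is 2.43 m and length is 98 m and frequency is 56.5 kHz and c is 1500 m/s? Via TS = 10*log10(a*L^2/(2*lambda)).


lambda = 1500/56500 = 0.02655 m
TS = 10*log10(2.43*98^2/(2*0.02655)) = 56.43

56.43 dB


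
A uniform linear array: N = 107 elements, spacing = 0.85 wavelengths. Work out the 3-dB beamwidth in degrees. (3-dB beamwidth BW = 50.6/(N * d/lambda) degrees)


BW = 50.6 / (107 * 0.85) = 50.6 / 90.95 = 0.56

0.56 deg


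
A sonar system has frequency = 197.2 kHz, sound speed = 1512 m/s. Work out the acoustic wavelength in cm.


lambda = c/f = 1512 / 197200 = 0.0077 m = 0.77 cm

0.77 cm


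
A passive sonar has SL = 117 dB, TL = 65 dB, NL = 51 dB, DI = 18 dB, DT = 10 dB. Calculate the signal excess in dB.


SE = SL - TL - NL + DI - DT = 117 - 65 - 51 + 18 - 10 = 9

9 dB


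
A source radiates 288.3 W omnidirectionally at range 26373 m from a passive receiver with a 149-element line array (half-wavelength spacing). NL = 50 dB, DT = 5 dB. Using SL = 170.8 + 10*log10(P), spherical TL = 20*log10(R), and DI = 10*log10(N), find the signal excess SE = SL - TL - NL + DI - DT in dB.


73.71 dB


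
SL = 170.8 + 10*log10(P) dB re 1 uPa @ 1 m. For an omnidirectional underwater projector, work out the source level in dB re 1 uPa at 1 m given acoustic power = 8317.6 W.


210.0 dB


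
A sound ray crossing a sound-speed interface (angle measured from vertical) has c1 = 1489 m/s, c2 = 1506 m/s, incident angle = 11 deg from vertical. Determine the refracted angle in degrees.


sin(theta2) = (c2/c1)*sin(theta1) = (1506/1489)*sin(11 deg) = 0.19299
theta2 = arcsin(0.19299) = 11.13

11.13 deg


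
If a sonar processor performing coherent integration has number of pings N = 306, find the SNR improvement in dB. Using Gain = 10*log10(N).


24.86 dB


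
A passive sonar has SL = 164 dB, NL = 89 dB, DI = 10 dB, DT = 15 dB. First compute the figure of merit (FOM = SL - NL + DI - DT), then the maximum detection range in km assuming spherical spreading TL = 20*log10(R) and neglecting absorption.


Step 1: FOM = SL - NL + DI - DT = 164 - 89 + 10 - 15 = 70 dB
Step 2: at max range FOM = TL = 20*log10(R), so R = 10^(70/20) = 3162.28 m = 3.16 km

3.16 km


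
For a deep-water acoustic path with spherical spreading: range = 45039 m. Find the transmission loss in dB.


93.07 dB


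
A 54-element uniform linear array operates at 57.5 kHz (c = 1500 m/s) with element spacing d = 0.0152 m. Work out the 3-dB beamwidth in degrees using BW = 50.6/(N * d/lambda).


Step 1: lambda = 1500/57500 = 0.02609 m
Step 2: d/lambda = 0.0152/0.02609 = 0.5826
Step 3: BW = 50.6/(N * d/lambda) = 50.6/(54 * 0.5826) = 1.61

1.61 deg


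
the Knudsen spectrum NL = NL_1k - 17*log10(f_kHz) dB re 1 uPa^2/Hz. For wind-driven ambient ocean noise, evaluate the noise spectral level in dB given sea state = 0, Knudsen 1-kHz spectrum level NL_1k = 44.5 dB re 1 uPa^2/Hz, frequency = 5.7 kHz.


NL = NL_1k - 17*log10(f_kHz) = 44.5 - 17*log10(5.7) = 44.5 - (12.85) = 31.65

31.65 dB


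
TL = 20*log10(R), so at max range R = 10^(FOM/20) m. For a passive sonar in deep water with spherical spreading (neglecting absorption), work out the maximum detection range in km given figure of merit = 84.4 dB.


At max range FOM = TL, so 20*log10(R) = 84.4
R = 10^(84.4/20) = 16595.87 m = 16.6 km

16.6 km


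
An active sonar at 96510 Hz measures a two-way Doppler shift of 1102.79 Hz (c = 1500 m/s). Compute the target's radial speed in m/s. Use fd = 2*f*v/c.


From fd = 2*f*v/c, v = c*fd/(2*f) = 1500 * 1102.79 / (2*96510) = 8.57

8.57 m/s


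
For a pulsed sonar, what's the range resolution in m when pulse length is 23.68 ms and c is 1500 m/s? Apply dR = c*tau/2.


dR = c*tau/2 = 1500 * 23.68e-3 / 2 = 17.76

17.76 m


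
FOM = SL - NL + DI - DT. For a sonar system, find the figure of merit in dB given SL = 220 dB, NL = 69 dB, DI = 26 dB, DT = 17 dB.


FOM = SL - NL + DI - DT = 220 - 69 + 26 - 17 = 160

160 dB


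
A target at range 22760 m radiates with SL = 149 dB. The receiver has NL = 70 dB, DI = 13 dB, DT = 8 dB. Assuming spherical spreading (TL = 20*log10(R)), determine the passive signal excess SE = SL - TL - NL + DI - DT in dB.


Step 1: TL = 20*log10(22760) = 87.14 dB
Step 2: SE = 149 - 87.14 - 70 + 13 - 8 = -3.14

-3.14 dB


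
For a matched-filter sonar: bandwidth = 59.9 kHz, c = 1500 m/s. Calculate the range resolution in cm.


1.25 cm


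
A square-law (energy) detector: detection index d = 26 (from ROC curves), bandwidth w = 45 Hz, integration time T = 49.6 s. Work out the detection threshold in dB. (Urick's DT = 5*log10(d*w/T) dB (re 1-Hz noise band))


6.86 dB


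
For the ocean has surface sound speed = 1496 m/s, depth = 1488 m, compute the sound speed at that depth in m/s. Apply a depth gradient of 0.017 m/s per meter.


1521.296 m/s


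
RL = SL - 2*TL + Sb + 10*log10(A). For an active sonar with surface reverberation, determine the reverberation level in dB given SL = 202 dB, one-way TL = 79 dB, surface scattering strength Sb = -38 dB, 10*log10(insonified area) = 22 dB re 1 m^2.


RL = SL - 2*TL + Sb + 10*log10(A) = 202 - 2*79 + (-38) + 22 = 28

28 dB


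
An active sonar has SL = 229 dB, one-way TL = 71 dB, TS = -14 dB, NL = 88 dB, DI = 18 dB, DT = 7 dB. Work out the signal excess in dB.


SE = SL - 2*TL + TS - NL + DI - DT = 229 - 2*71 + (-14) - 88 + 18 - 7 = -4

-4 dB


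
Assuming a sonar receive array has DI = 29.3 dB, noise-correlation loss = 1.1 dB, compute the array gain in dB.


AG = DI - L_corr = 29.3 - 1.1 = 28.2

28.2 dB


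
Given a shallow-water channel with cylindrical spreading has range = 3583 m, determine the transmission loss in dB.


TL = 10*log10(3583) = 35.54

35.54 dB


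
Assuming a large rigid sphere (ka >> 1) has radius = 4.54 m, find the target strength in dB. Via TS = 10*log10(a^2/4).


TS = 10*log10(4.54^2 / 4) = 10*log10(5.1529) = 7.12

7.12 dB


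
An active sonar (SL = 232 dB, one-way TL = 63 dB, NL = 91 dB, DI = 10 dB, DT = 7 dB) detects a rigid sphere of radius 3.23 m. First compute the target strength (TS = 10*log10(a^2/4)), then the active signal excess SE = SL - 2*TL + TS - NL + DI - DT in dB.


Step 1: TS = 10*log10(3.23^2/4) = 4.16 dB
Step 2: SE = SL - 2*TL + TS - NL + DI - DT = 232 - 2*63 + (4.16) - 91 + 10 - 7 = 22.16

22.16 dB


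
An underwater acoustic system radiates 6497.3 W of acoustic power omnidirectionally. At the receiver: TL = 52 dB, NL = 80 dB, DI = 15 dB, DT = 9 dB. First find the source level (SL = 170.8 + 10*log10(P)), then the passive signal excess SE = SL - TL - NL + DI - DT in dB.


Step 1: SL = 170.8 + 10*log10(6497.3) = 208.93 dB
Step 2: SE = SL - TL - NL + DI - DT = 208.93 - 52 - 80 + 15 - 9 = 82.93

82.93 dB


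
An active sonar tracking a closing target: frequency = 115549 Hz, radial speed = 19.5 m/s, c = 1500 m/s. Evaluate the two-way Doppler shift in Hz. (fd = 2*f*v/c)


fd = 2*f*v/c = 2 * 115549 * 19.5 / 1500 = 3004.27

3004.27 Hz


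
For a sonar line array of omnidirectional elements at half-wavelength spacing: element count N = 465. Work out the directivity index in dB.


DI = 10*log10(465) = 26.67

26.67 dB


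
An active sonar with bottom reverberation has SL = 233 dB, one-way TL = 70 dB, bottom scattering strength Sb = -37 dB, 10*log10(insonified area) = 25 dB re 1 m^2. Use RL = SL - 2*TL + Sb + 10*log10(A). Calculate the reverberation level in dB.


RL = SL - 2*TL + Sb + 10*log10(A) = 233 - 2*70 + (-37) + 25 = 81

81 dB


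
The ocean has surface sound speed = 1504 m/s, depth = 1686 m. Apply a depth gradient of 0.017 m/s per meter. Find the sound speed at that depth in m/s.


1532.662 m/s


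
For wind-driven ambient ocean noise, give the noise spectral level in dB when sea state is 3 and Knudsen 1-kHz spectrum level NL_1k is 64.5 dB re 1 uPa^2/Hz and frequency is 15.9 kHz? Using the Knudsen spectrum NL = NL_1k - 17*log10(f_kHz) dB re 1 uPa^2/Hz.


NL = NL_1k - 17*log10(f_kHz) = 64.5 - 17*log10(15.9) = 64.5 - (20.42) = 44.08

44.08 dB


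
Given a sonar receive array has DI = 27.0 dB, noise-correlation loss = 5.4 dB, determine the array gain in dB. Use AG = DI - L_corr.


AG = DI - L_corr = 27.0 - 5.4 = 21.6

21.6 dB


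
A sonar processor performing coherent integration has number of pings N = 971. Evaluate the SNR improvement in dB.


29.87 dB


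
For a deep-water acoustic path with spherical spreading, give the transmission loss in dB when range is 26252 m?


TL = 20*log10(26252) = 88.38

88.38 dB


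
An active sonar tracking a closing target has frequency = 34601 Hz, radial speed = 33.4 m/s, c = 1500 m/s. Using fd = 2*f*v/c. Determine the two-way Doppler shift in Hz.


fd = 2*f*v/c = 2 * 34601 * 33.4 / 1500 = 1540.9

1540.9 Hz


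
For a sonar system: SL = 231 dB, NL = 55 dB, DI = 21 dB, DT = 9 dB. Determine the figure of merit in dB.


FOM = SL - NL + DI - DT = 231 - 55 + 21 - 9 = 188

188 dB


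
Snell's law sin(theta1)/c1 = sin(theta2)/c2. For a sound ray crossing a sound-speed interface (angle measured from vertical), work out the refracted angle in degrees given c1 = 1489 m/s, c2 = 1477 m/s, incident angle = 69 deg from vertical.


sin(theta2) = (c2/c1)*sin(theta1) = (1477/1489)*sin(69 deg) = 0.92606
theta2 = arcsin(0.92606) = 67.83

67.83 deg


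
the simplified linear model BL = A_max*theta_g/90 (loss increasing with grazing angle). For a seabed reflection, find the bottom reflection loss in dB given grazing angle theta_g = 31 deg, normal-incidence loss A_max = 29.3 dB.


BL = A_max * theta_g / 90 = 29.3 * 31 / 90 = 10.09

10.09 dB


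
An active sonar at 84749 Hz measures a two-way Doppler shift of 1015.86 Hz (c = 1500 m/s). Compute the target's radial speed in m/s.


8.99 m/s


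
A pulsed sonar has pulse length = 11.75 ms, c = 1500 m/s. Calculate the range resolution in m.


8.8125 m


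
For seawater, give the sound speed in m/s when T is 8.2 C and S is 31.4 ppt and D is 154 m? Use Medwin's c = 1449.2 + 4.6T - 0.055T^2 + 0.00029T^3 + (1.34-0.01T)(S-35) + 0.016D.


1481.32 m/s


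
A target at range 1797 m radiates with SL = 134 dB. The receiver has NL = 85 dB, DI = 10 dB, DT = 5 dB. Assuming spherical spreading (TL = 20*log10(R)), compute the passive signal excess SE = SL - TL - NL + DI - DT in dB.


Step 1: TL = 20*log10(1797) = 65.09 dB
Step 2: SE = 134 - 65.09 - 85 + 10 - 5 = -11.09

-11.09 dB


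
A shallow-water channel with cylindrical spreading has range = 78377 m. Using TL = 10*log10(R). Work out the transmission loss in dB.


TL = 10*log10(78377) = 48.94

48.94 dB


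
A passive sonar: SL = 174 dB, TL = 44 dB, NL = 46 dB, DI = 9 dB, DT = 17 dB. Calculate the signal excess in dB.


SE = SL - TL - NL + DI - DT = 174 - 44 - 46 + 9 - 17 = 76

76 dB


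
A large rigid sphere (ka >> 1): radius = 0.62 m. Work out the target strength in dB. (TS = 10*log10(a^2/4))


TS = 10*log10(0.62^2 / 4) = 10*log10(0.0961) = -10.17

-10.17 dB


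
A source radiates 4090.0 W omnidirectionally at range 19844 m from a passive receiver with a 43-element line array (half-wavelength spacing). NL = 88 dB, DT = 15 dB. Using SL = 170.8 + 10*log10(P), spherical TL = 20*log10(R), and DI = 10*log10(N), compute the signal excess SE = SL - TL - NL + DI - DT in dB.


34.3 dB


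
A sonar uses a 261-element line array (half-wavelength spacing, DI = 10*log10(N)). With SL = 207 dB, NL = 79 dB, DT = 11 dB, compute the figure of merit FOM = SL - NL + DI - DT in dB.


Step 1: DI = 10*log10(261) = 24.17 dB
Step 2: FOM = SL - NL + DI - DT = 207 - 79 + 24.17 - 11 = 141.17

141.17 dB


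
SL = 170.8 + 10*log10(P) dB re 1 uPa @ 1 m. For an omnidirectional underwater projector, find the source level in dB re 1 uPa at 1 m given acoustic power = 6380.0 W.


SL = 170.8 + 10*log10(6380.0) = 170.8 + 38.05 = 208.85

208.85 dB


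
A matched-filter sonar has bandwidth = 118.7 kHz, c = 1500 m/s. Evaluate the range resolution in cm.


0.63 cm


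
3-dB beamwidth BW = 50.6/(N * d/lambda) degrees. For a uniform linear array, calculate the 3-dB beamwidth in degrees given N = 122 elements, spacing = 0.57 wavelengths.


BW = 50.6 / (122 * 0.57) = 50.6 / 69.54 = 0.73

0.73 deg


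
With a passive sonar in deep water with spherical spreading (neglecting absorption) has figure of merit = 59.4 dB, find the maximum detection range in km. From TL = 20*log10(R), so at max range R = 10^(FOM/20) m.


0.93 km


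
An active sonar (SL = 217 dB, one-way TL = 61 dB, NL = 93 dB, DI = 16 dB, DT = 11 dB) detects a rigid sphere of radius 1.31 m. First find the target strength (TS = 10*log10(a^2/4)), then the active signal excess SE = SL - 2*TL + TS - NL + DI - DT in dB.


Step 1: TS = 10*log10(1.31^2/4) = -3.68 dB
Step 2: SE = SL - 2*TL + TS - NL + DI - DT = 217 - 2*61 + (-3.68) - 93 + 16 - 11 = 3.32

3.32 dB


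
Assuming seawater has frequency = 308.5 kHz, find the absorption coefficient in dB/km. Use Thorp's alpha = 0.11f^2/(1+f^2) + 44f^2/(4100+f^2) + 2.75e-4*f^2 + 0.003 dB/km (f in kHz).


f^2 = 95172.25
alpha = 0.11*95172.25/(1+95172.25) + 44*95172.25/(4100+95172.25) + 2.75e-4*95172.25 + 0.003 = 68.468

68.468 dB/km


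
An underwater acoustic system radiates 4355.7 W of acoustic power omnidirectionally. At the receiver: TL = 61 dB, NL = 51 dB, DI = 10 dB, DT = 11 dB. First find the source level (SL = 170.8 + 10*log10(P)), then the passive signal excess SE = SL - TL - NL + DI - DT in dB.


Step 1: SL = 170.8 + 10*log10(4355.7) = 207.19 dB
Step 2: SE = SL - TL - NL + DI - DT = 207.19 - 61 - 51 + 10 - 11 = 94.19

94.19 dB


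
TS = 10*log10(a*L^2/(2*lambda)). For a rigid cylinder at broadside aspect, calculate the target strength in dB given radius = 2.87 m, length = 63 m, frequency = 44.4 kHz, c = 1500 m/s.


lambda = 1500/44400 = 0.03378 m
TS = 10*log10(2.87*63^2/(2*0.03378)) = 52.27

52.27 dB


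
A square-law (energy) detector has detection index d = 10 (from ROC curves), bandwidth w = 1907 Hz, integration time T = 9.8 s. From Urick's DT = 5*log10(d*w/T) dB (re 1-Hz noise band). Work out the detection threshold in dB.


DT = 5*log10(d*w/T) = 5*log10(10 * 1907 / 9.8) = 5*log10(1945.92) = 16.45

16.45 dB


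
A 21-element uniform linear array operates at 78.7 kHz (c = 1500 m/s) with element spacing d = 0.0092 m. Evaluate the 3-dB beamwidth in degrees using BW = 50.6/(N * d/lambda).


4.99 deg


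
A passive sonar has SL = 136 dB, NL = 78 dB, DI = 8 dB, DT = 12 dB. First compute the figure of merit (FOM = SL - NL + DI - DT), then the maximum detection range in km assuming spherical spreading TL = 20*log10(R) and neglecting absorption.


Step 1: FOM = SL - NL + DI - DT = 136 - 78 + 8 - 12 = 54 dB
Step 2: at max range FOM = TL = 20*log10(R), so R = 10^(54/20) = 501.19 m = 0.5 km

0.5 km


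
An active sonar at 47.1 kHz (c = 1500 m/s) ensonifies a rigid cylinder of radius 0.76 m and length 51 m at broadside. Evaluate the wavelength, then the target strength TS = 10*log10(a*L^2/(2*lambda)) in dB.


Step 1: lambda = c/f = 1500/47100 = 0.03185 m
Step 2: TS = 10*log10(a*L^2/(2*lambda)) = 10*log10(0.76*51^2/(2*0.03185)) = 44.92

44.92 dB


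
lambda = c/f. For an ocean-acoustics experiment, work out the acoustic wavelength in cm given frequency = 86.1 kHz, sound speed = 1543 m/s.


lambda = c/f = 1543 / 86100 = 0.0179 m = 1.79 cm

1.79 cm


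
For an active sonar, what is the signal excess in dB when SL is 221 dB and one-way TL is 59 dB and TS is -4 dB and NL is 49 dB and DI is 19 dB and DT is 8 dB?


61 dB


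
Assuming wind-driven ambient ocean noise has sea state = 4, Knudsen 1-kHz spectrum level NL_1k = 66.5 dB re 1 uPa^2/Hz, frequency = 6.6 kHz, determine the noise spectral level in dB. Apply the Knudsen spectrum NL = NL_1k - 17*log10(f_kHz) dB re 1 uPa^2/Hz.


NL = NL_1k - 17*log10(f_kHz) = 66.5 - 17*log10(6.6) = 66.5 - (13.93) = 52.57

52.57 dB


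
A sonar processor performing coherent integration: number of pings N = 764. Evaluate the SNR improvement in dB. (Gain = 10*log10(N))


Gain = 10*log10(764) = 28.83

28.83 dB


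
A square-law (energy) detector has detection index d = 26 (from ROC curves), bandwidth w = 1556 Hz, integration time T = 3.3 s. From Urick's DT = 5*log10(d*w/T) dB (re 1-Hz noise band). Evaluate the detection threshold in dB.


DT = 5*log10(d*w/T) = 5*log10(26 * 1556 / 3.3) = 5*log10(12259.39) = 20.44

20.44 dB


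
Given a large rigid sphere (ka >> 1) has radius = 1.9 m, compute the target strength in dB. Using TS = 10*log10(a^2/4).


-0.45 dB


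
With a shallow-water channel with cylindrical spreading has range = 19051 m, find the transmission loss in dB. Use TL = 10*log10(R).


42.8 dB


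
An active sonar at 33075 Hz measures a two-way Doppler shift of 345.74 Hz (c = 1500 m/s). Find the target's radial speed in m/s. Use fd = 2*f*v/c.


From fd = 2*f*v/c, v = c*fd/(2*f) = 1500 * 345.74 / (2*33075) = 7.84

7.84 m/s


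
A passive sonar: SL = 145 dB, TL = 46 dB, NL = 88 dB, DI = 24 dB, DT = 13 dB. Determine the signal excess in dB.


22 dB


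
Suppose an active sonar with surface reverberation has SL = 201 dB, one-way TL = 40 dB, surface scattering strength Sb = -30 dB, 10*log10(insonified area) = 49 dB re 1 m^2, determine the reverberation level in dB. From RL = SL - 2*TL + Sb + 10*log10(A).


140 dB


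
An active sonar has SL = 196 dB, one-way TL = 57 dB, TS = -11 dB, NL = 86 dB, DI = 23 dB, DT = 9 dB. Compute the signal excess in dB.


SE = SL - 2*TL + TS - NL + DI - DT = 196 - 2*57 + (-11) - 86 + 23 - 9 = -1

-1 dB


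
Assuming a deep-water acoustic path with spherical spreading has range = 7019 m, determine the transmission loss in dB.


76.93 dB


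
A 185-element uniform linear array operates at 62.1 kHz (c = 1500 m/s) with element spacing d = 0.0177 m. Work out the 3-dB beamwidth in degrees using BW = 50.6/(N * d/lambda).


0.37 deg


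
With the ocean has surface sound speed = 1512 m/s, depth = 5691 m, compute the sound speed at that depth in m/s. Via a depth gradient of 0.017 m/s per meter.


c = 1512 + 0.017 * 5691 = 1608.747

1608.747 m/s


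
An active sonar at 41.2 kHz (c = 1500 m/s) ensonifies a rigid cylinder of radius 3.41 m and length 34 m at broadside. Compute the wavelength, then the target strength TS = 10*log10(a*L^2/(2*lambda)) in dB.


Step 1: lambda = c/f = 1500/41200 = 0.03641 m
Step 2: TS = 10*log10(a*L^2/(2*lambda)) = 10*log10(3.41*34^2/(2*0.03641)) = 47.33

47.33 dB


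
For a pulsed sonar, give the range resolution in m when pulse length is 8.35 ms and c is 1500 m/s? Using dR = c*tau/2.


dR = c*tau/2 = 1500 * 8.35e-3 / 2 = 6.2625

6.2625 m


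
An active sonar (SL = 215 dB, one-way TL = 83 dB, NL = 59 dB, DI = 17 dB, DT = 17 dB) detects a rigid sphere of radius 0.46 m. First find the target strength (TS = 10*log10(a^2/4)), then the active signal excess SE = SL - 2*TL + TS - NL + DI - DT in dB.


Step 1: TS = 10*log10(0.46^2/4) = -12.77 dB
Step 2: SE = SL - 2*TL + TS - NL + DI - DT = 215 - 2*83 + (-12.77) - 59 + 17 - 17 = -22.77

-22.77 dB


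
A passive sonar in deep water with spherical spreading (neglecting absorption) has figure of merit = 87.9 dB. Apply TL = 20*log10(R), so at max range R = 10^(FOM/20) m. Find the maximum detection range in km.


24.83 km


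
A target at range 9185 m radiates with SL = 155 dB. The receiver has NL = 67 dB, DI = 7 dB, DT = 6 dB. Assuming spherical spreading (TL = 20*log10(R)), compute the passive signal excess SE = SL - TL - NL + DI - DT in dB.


9.74 dB


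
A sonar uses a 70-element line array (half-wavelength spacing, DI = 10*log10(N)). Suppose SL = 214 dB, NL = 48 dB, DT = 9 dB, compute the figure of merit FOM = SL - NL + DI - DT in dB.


Step 1: DI = 10*log10(70) = 18.45 dB
Step 2: FOM = SL - NL + DI - DT = 214 - 48 + 18.45 - 9 = 175.45

175.45 dB


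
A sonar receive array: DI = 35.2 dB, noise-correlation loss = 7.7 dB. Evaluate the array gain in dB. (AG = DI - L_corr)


27.5 dB


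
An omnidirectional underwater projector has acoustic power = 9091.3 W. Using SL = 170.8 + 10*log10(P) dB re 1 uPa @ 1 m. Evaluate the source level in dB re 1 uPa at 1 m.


SL = 170.8 + 10*log10(9091.3) = 170.8 + 39.59 = 210.39

210.39 dB


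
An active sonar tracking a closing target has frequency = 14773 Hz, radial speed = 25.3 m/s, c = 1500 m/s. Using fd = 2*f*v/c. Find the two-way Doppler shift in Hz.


498.34 Hz


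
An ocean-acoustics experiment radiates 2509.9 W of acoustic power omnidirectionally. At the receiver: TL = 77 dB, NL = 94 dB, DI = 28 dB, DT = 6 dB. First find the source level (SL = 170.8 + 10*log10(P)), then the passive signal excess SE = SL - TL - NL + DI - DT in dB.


Step 1: SL = 170.8 + 10*log10(2509.9) = 204.8 dB
Step 2: SE = SL - TL - NL + DI - DT = 204.8 - 77 - 94 + 28 - 6 = 55.8

55.8 dB


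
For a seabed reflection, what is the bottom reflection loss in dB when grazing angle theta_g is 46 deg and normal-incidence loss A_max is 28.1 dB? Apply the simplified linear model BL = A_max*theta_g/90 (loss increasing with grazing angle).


14.36 dB


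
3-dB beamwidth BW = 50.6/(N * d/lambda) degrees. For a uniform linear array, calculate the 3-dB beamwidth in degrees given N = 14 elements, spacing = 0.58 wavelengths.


BW = 50.6 / (14 * 0.58) = 50.6 / 8.12 = 6.23

6.23 deg


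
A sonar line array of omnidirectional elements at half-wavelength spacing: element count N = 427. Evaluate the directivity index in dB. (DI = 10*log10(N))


26.3 dB


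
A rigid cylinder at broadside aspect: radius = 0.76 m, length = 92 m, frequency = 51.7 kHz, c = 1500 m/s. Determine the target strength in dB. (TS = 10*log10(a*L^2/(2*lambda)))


50.45 dB


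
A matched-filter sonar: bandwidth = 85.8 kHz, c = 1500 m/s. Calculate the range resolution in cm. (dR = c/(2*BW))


dR = c/(2*BW) = 1500 / (2 * 85.8e3) = 0.0087 m = 0.87 cm

0.87 cm


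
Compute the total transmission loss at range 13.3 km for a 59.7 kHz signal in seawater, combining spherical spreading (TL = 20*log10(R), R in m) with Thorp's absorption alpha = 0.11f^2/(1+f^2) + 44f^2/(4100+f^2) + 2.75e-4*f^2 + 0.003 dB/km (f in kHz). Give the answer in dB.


369.16 dB


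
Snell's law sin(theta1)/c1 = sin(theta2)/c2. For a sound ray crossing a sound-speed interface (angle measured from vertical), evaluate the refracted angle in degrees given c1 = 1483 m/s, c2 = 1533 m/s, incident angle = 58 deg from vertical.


61.24 deg


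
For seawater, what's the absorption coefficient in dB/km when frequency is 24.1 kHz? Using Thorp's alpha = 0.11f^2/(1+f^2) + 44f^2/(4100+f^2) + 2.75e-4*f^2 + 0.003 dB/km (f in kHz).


f^2 = 580.81
alpha = 0.11*580.81/(1+580.81) + 44*580.81/(4100+580.81) + 2.75e-4*580.81 + 0.003 = 5.732

5.732 dB/km


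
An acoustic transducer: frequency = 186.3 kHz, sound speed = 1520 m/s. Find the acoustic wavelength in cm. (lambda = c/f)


0.82 cm


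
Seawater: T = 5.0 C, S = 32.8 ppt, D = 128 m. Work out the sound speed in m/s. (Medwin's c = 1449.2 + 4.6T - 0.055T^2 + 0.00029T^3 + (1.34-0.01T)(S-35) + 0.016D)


1470.07 m/s


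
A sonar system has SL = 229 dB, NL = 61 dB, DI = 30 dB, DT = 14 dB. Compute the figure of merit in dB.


FOM = SL - NL + DI - DT = 229 - 61 + 30 - 14 = 184

184 dB


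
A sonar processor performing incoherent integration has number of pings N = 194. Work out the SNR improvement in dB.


Gain = 5*log10(194) = 11.44

11.44 dB


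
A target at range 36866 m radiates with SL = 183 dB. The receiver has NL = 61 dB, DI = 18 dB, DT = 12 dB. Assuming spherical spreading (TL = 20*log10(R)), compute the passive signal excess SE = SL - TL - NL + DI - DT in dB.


Step 1: TL = 20*log10(36866) = 91.33 dB
Step 2: SE = 183 - 91.33 - 61 + 18 - 12 = 36.67

36.67 dB


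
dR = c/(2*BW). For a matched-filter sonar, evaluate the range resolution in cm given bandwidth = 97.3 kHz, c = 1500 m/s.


0.77 cm


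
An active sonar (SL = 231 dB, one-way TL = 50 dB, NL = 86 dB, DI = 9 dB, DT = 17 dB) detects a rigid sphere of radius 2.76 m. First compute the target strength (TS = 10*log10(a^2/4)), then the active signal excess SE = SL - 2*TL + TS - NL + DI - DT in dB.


Step 1: TS = 10*log10(2.76^2/4) = 2.8 dB
Step 2: SE = SL - 2*TL + TS - NL + DI - DT = 231 - 2*50 + (2.8) - 86 + 9 - 17 = 39.8

39.8 dB


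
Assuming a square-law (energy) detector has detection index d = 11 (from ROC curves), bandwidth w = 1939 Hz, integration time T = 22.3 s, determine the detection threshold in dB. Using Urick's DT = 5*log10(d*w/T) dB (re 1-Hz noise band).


DT = 5*log10(d*w/T) = 5*log10(11 * 1939 / 22.3) = 5*log10(956.46) = 14.9

14.9 dB


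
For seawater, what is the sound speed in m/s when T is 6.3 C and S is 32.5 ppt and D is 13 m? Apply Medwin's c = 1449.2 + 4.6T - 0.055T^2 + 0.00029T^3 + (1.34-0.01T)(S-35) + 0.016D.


1473.09 m/s


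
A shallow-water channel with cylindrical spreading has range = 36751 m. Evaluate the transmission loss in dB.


45.65 dB


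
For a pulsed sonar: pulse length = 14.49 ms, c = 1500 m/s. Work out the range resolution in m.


dR = c*tau/2 = 1500 * 14.49e-3 / 2 = 10.8675

10.8675 m


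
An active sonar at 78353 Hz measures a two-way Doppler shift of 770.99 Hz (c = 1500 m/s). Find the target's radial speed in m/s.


7.38 m/s


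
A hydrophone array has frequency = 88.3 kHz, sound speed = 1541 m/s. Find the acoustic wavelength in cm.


lambda = c/f = 1541 / 88300 = 0.0175 m = 1.75 cm

1.75 cm


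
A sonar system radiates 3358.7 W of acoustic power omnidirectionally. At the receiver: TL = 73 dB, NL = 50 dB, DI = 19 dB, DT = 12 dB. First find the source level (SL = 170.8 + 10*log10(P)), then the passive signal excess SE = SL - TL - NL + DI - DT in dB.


Step 1: SL = 170.8 + 10*log10(3358.7) = 206.06 dB
Step 2: SE = SL - TL - NL + DI - DT = 206.06 - 73 - 50 + 19 - 12 = 90.06

90.06 dB


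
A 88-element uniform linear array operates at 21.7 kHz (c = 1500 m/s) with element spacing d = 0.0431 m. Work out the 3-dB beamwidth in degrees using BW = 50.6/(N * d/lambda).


Step 1: lambda = 1500/21700 = 0.06912 m
Step 2: d/lambda = 0.0431/0.06912 = 0.6236
Step 3: BW = 50.6/(N * d/lambda) = 50.6/(88 * 0.6236) = 0.92

0.92 deg


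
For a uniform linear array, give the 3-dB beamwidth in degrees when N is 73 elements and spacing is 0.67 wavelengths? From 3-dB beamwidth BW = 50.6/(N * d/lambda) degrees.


BW = 50.6 / (73 * 0.67) = 50.6 / 48.91 = 1.03

1.03 deg


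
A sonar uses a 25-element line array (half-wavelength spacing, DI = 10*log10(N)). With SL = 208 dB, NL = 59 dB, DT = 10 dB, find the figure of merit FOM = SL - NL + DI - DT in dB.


Step 1: DI = 10*log10(25) = 13.98 dB
Step 2: FOM = SL - NL + DI - DT = 208 - 59 + 13.98 - 10 = 152.98

152.98 dB


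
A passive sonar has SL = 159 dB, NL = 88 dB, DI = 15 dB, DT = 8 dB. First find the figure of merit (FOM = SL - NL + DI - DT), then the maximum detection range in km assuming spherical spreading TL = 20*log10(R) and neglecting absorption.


Step 1: FOM = SL - NL + DI - DT = 159 - 88 + 15 - 8 = 78 dB
Step 2: at max range FOM = TL = 20*log10(R), so R = 10^(78/20) = 7943.28 m = 7.94 km

7.94 km


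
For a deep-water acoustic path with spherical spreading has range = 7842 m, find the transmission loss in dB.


TL = 20*log10(7842) = 77.89

77.89 dB


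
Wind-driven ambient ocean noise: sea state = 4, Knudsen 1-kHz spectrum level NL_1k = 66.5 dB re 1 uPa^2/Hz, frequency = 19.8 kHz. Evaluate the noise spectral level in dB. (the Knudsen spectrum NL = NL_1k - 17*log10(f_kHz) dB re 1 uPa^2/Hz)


NL = NL_1k - 17*log10(f_kHz) = 66.5 - 17*log10(19.8) = 66.5 - (22.04) = 44.46

44.46 dB


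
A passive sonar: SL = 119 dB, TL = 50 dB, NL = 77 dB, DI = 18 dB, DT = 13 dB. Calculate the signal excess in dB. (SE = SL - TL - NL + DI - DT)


-3 dB


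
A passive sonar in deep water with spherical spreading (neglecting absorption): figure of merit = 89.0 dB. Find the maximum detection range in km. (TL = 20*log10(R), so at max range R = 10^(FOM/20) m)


At max range FOM = TL, so 20*log10(R) = 89.0
R = 10^(89.0/20) = 28183.83 m = 28.18 km

28.18 km


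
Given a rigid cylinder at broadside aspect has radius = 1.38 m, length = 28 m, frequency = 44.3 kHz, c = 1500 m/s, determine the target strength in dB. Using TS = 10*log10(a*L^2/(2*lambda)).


42.03 dB


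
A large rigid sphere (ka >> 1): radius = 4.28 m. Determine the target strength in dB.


TS = 10*log10(4.28^2 / 4) = 10*log10(4.5796) = 6.61

6.61 dB


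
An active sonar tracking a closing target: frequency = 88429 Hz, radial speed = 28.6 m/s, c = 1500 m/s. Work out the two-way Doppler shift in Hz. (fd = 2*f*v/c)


3372.09 Hz


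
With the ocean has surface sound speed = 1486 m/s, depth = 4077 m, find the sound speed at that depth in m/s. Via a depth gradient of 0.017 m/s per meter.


c = 1486 + 0.017 * 4077 = 1555.309

1555.309 m/s


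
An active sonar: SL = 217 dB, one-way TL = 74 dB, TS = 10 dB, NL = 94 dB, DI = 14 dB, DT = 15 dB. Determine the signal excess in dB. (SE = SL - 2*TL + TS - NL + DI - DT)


-16 dB


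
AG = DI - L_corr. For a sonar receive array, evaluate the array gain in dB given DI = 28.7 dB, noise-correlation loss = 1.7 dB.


27.0 dB


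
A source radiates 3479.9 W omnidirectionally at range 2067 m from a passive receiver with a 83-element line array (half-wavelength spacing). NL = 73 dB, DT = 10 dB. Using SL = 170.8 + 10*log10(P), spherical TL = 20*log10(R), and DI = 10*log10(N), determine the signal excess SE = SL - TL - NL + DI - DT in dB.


Step 1: SL = 170.8 + 10*log10(3479.9) = 206.22 dB
Step 2: TL = 20*log10(2067) = 66.31 dB
Step 3: DI = 10*log10(83) = 19.19 dB
Step 4: SE = SL - TL - NL + DI - DT = 206.22 - 66.31 - 73 + 19.19 - 10 = 76.1

76.1 dB


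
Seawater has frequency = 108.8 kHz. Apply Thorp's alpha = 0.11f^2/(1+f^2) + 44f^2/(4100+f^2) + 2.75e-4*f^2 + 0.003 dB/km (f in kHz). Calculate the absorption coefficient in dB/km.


f^2 = 11837.44
alpha = 0.11*11837.44/(1+11837.44) + 44*11837.44/(4100+11837.44) + 2.75e-4*11837.44 + 0.003 = 36.049

36.049 dB/km


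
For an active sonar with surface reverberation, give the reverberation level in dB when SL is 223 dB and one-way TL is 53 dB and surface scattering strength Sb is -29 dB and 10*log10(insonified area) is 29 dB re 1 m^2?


RL = SL - 2*TL + Sb + 10*log10(A) = 223 - 2*53 + (-29) + 29 = 117

117 dB


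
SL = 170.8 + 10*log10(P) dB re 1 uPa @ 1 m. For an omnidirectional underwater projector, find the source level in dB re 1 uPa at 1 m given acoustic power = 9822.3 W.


SL = 170.8 + 10*log10(9822.3) = 170.8 + 39.92 = 210.72

210.72 dB


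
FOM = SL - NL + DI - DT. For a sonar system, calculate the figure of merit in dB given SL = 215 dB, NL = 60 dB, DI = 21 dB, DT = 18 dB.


FOM = SL - NL + DI - DT = 215 - 60 + 21 - 18 = 158

158 dB


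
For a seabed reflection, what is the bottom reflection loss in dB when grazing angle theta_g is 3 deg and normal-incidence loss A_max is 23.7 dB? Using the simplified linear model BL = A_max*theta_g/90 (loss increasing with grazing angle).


0.79 dB


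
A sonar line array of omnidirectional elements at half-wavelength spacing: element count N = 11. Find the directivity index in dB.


DI = 10*log10(11) = 10.41

10.41 dB


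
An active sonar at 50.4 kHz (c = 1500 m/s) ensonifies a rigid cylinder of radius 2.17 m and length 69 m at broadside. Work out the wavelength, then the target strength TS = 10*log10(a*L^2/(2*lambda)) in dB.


Step 1: lambda = c/f = 1500/50400 = 0.02976 m
Step 2: TS = 10*log10(a*L^2/(2*lambda)) = 10*log10(2.17*69^2/(2*0.02976)) = 52.39

52.39 dB


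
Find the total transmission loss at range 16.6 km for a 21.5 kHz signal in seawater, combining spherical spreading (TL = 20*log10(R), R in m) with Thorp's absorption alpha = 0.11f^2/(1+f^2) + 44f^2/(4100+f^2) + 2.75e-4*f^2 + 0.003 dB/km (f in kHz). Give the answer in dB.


Step 1 (Thorp): alpha = 0.11*462.25/(1+462.25) + 44*462.25/(4100+462.25) + 2.75e-4*462.25 + 0.003 = 4.698 dB/km
Step 2: TL_spread = 20*log10(16600) = 84.4 dB
Step 3: TL_abs = alpha*R = 4.698 * 16.6 = 77.99 dB
Step 4: TL_total = 84.4 + 77.99 = 162.39

162.39 dB


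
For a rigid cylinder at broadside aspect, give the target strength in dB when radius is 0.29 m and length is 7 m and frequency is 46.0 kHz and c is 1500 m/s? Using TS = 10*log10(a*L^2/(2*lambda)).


lambda = 1500/46000 = 0.03261 m
TS = 10*log10(0.29*7^2/(2*0.03261)) = 23.38

23.38 dB
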